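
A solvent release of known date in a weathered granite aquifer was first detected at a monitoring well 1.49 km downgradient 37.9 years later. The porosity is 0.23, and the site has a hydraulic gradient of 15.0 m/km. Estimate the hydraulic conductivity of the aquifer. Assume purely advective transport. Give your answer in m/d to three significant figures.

1.65 m/d

t = 37.9 years = 13830 d
L = 1.49 km = 1490 m
v = L / t = 1490 / 13830 = 0.1077 m/d
K = v · n / i = 0.1077 × 0.23 / 0.015 = 1.65 m/d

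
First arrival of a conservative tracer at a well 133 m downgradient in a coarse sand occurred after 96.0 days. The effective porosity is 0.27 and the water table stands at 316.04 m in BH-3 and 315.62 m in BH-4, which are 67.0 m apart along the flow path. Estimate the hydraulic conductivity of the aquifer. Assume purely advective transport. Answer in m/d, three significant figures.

Hydraulic gradient i = (316.04 − 315.62) / 67.0 = 0.42 / 67.0 = 0.006269
v = L / t = 133 / 96.0 = 1.385 m/d
K = v · n / i = 1.385 × 0.27 / 0.006269 = 59.7 m/d

59.7 m/d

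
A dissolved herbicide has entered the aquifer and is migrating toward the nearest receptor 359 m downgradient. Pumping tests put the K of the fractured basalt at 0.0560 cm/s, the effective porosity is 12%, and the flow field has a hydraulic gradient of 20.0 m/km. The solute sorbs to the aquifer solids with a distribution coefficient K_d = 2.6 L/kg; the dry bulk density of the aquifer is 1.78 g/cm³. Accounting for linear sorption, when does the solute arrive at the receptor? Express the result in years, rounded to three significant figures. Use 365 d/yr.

K = 0.0560 cm/s × 864 = 48.38 m/d
q = Ki = 48.38 × 0.020 = 0.9677 m/d
Seepage velocity v = q / n = 0.9677 / 0.12 = 8.064 m/d
Retardation R = 1 + ρ_b·K_d/n = 1 + 1.78×2.6/0.12 = 39.57
Contaminant velocity v_c = v/R = 8.064/39.57 = 0.2038 m/d
t = L/v_c = 359/0.2038 = 1761 d
   = 1761/365 = 4.83 yr

4.83 years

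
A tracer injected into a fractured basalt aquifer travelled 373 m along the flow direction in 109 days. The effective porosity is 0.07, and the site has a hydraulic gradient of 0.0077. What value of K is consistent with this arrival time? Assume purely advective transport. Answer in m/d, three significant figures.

31.1 m/d

v = L / t = 373 / 109 = 3.422 m/d
K = v · n / i = 3.422 × 0.07 / 0.0077 = 31.1 m/d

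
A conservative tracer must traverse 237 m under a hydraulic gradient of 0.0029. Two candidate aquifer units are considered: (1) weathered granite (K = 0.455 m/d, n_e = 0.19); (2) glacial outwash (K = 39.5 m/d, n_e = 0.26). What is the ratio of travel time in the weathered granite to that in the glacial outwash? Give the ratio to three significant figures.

63.4

Unit 1 (weathered granite): v = 0.455×0.0029/0.19 = 0.006945 m/d, t = 237/0.006945 = 34130 d
Unit 2 (glacial outwash): v = 39.5×0.0029/0.26 = 0.4406 m/d, t = 237/0.4406 = 537.9 d
t(weathered granite) / t(glacial outwash) = 34130/537.9 = 63.4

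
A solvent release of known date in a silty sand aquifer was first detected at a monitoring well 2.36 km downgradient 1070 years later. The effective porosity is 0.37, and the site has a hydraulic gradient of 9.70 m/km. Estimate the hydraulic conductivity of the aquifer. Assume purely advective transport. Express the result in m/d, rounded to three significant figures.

t = 1070 years = 390600 d
L = 2.36 km = 2360 m
v = L / t = 2360 / 390600 = 0.006043 m/d
K = v · n / i = 0.006043 × 0.37 / 0.0097 = 0.230 m/d

0.230 m/d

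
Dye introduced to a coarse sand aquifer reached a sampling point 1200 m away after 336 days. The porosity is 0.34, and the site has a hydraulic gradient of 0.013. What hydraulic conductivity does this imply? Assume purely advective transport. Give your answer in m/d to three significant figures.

93.4 m/d

v = L / t = 1200 / 336 = 3.571 m/d
K = v · n / i = 3.571 × 0.34 / 0.013 = 93.4 m/d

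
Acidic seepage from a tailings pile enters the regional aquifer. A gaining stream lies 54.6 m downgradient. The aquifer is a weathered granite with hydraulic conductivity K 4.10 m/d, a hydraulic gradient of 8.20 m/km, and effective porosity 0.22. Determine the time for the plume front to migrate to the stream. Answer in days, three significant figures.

357 days

Specific discharge q = 4.10 × 0.0082 = 0.03362 m/d
v_s = q/n_e = 0.03362/0.22 = 0.1528 m/d
t = L / v = 54.6 / 0.1528 = 357.3 d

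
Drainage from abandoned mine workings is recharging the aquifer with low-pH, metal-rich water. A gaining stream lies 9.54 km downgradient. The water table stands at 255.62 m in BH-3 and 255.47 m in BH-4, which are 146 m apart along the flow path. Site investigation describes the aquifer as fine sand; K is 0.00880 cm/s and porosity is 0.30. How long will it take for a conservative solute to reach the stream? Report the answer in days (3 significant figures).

Hydraulic gradient i = (255.62 − 255.47) / 146 = 0.15 / 146 = 0.001027
K = 0.00880 cm/s × 864 = 7.603 m/d
q = Ki = 7.603 × 0.001027 = 0.007812 m/d
Average linear velocity = 0.007812 / 0.30 = 0.02604 m/d
L = 9.54 km = 9540 m
t = L / v = 9540 / 0.02604 = 366400 d

366000 days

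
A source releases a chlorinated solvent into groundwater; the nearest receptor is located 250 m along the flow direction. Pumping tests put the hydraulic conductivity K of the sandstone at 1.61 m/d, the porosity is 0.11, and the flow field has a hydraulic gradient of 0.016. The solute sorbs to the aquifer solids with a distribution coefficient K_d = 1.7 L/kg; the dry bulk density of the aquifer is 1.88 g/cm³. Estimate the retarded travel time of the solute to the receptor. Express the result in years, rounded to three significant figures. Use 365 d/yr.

Darcy flux q = K·i = 1.61 × 0.016 = 0.02576 m/d
Seepage velocity v = q / n = 0.02576 / 0.11 = 0.2342 m/d
Retardation R = 1 + ρ_b·K_d/n = 1 + 1.88×1.7/0.11 = 30.05
Contaminant velocity v_c = v/R = 0.2342/30.05 = 0.007792 m/d
t = L/v_c = 250/0.007792 = 32080 d
   = 32080/365 = 87.9 yr

87.9 years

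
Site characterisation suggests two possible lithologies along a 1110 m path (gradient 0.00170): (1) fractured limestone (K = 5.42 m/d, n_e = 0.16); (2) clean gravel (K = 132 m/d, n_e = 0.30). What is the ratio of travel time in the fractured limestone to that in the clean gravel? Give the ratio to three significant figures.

13.0

Unit 1 (fractured limestone): v = 5.42×0.0017/0.16 = 0.05759 m/d, t = 1110/0.05759 = 19280 d
Unit 2 (clean gravel): v = 132×0.0017/0.30 = 0.7480 m/d, t = 1110/0.7480 = 1484 d
t(fractured limestone) / t(clean gravel) = 19280/1484 = 13.0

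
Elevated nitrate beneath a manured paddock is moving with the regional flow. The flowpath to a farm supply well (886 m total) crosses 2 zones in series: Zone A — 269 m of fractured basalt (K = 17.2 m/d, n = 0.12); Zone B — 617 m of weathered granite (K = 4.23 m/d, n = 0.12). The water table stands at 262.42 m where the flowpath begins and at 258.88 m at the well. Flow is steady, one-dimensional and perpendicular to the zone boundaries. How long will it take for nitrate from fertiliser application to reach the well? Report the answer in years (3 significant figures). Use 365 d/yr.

Total head drop ΔH = 262.42 − 258.88 = 3.54 m
Steady 1-D flow in series ⇒ the Darcy flux q is identical in every zone and the zone head losses add (resistances L/K in series).
Σ(L/K) = 269/17.2 + 617/4.23 = 15.64 + 145.9 = 161.5 d
q = ΔH / Σ(L/K) = 3.54 / 161.5 = 0.02192 m/d (same in every zone)
Zone A: v = q/n = 0.02192/0.12 = 0.1827 m/d → t_A = 269/0.1827 = 1473 d
Zone B: v = q/n = 0.02192/0.12 = 0.1827 m/d → t_B = 617/0.1827 = 3378 d
Total t = 1473 + 3378 = 4851 d
   = 4851 / 365 = 13.3 yr

13.3 years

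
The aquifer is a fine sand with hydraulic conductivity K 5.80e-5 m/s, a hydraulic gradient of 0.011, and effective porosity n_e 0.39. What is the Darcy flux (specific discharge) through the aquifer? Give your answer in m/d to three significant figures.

K = 5.80e-5 m/s × 86400 s/d = 5.011 m/d
Specific discharge q = 5.011 × 0.011 = 0.05512 m/d

0.0551 m/d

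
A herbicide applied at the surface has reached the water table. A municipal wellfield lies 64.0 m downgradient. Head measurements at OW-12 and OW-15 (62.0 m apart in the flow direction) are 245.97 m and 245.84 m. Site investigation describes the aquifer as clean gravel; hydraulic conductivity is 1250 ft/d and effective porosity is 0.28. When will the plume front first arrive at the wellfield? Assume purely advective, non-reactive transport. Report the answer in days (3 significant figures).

Hydraulic gradient i = (245.97 − 245.84) / 62.0 = 0.13 / 62.0 = 0.002097
K = 1250 ft/d × 0.3048 = 381.0 m/d
Specific discharge q = 381.0 × 0.002097 = 0.7989 m/d
Average linear velocity = 0.7989 / 0.28 = 2.853 m/d
t = L / v = 64.0 / 2.853 = 22.43 d

22.4 days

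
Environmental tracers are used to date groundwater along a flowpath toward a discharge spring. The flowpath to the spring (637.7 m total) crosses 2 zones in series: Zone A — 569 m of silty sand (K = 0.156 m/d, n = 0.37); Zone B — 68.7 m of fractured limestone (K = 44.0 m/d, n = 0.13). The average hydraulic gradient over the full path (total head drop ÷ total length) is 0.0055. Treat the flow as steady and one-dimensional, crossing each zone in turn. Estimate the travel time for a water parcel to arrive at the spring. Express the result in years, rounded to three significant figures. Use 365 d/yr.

Continuity: the same q passes through each zone, so ΔH = q·Σ(L_j/K_j) — the zones act as resistances in series.
Σ(L/K) = 569/0.156 + 68.7/44.0 = 3647 + 1.561 = 3649 d
K_eq = L_total / Σ(L/K) = 637.7 / 3649 = 0.1748 m/d
q = K_eq · i = 0.1748 × 0.0055 = 9.612e-4 m/d (same in every zone)
Zone A: v = q/n = 9.612e-4/0.37 = 0.002598 m/d → t_A = 569/0.002598 = 219000 d
Zone B: v = q/n = 9.612e-4/0.13 = 0.007394 m/d → t_B = 68.7/0.007394 = 9292 d
Total t = 219000 + 9292 = 228300 d
   = 228300 / 365 = 626 yr

626 years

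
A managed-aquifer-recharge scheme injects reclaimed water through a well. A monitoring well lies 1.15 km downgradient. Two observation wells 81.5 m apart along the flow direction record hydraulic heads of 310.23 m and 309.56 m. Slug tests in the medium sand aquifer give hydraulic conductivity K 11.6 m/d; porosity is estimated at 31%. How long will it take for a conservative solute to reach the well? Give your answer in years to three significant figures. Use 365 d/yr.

Hydraulic gradient i = (310.23 − 309.56) / 81.5 = 0.67 / 81.5 = 0.008221
q = Ki = 11.6 × 0.008221 = 0.09536 m/d
Seepage velocity v = q / n = 0.09536 / 0.31 = 0.3076 m/d
L = 1.15 km = 1150 m
t = L / v = 1150 / 0.3076 = 3738 d
   = 3738 / 365 = 10.2 yr

10.2 years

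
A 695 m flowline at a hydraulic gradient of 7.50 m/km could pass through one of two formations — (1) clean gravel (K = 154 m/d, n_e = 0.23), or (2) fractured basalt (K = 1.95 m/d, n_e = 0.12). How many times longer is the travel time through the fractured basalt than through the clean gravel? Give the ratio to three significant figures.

41.2

Unit 1 (clean gravel): v = 154×0.0075/0.23 = 5.022 m/d, t = 695/5.022 = 138.4 d
Unit 2 (fractured basalt): v = 1.95×0.0075/0.12 = 0.1219 m/d, t = 695/0.1219 = 5703 d
t(fractured basalt) / t(clean gravel) = 5703/138.4 = 41.2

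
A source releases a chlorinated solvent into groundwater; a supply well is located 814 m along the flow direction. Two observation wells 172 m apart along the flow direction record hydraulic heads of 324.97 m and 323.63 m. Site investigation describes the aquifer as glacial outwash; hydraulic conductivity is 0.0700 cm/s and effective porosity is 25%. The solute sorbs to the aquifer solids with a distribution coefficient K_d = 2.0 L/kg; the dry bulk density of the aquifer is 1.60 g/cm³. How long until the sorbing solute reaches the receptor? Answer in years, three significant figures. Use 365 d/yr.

16.3 years

Hydraulic gradient i = (324.97 − 323.63) / 172 = 1.34 / 172 = 0.007791
K = 0.0700 cm/s × 864 = 60.48 m/d
q = Ki = 60.48 × 0.007791 = 0.4712 m/d
v = Ki/n = 60.48·0.007791/0.25 = 1.885 m/d
Retardation R = 1 + ρ_b·K_d/n = 1 + 1.60×2.0/0.25 = 13.80
Contaminant velocity v_c = v/R = 1.885/13.80 = 0.1366 m/d
t = L/v_c = 814/0.1366 = 5960 d
   = 5960/365 = 16.3 yr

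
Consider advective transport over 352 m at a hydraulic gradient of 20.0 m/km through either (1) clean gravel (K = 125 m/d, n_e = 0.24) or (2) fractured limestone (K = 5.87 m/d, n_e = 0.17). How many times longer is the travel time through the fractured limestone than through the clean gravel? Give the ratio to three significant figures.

15.1

Unit 1 (clean gravel): v = 125×0.020/0.24 = 10.42 m/d, t = 352/10.42 = 33.79 d
Unit 2 (fractured limestone): v = 5.87×0.020/0.17 = 0.6906 m/d, t = 352/0.6906 = 509.7 d
t(fractured limestone) / t(clean gravel) = 509.7/33.79 = 15.1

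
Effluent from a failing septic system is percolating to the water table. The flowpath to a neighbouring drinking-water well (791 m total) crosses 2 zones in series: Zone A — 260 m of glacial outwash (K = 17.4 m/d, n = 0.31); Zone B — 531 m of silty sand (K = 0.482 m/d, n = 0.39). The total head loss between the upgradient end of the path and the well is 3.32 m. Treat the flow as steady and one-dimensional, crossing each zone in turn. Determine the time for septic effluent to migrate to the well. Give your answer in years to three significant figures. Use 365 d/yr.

265 years

Steady 1-D flow in series ⇒ the Darcy flux q is identical in every zone and the zone head losses add (resistances L/K in series).
Σ(L/K) = 260/17.4 + 531/0.482 = 14.94 + 1102 = 1117 d
q = ΔH / Σ(L/K) = 3.32 / 1117 = 0.002973 m/d (same in every zone)
Zone A: v = q/n = 0.002973/0.31 = 0.009591 m/d → t_A = 260/0.009591 = 27110 d
Zone B: v = q/n = 0.002973/0.39 = 0.007624 m/d → t_B = 531/0.007624 = 69650 d
Total t = 27110 + 69650 = 96760 d
   = 96760 / 365 = 265 yr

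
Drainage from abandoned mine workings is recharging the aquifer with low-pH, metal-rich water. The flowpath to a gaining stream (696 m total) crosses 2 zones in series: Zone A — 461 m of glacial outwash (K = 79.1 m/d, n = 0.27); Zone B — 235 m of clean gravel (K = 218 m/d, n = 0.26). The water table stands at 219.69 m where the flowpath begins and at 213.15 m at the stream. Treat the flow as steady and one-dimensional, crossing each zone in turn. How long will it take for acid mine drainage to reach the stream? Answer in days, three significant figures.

Total head drop ΔH = 219.69 − 213.15 = 6.54 m
Steady 1-D flow in series ⇒ the Darcy flux q is identical in every zone and the zone head losses add (resistances L/K in series).
Σ(L/K) = 461/79.1 + 235/218 = 5.828 + 1.078 = 6.906 d
q = ΔH / Σ(L/K) = 6.54 / 6.906 = 0.9470 m/d (same in every zone)
Zone A: v = q/n = 0.9470/0.27 = 3.507 m/d → t_A = 461/3.507 = 131.4 d
Zone B: v = q/n = 0.9470/0.26 = 3.642 m/d → t_B = 235/3.642 = 64.52 d
Total t = 131.4 + 64.52 = 196.0 d

196 days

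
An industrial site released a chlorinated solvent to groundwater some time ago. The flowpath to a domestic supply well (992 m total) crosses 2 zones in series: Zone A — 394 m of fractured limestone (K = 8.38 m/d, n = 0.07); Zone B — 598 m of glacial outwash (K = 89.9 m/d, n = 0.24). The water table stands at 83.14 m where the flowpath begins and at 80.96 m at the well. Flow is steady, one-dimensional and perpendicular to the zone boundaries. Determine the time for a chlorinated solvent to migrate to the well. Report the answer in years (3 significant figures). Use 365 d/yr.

11.5 years

Total head drop ΔH = 83.14 − 80.96 = 2.18 m
Steady 1-D flow in series ⇒ the Darcy flux q is identical in every zone and the zone head losses add (resistances L/K in series).
Σ(L/K) = 394/8.38 + 598/89.9 = 47.02 + 6.652 = 53.67 d
q = ΔH / Σ(L/K) = 2.18 / 53.67 = 0.04062 m/d (same in every zone)
Zone A: v = q/n = 0.04062/0.07 = 0.5803 m/d → t_A = 394/0.5803 = 679.0 d
Zone B: v = q/n = 0.04062/0.24 = 0.1692 m/d → t_B = 598/0.1692 = 3533 d
Total t = 679.0 + 3533 = 4212 d
   = 4212 / 365 = 11.5 yr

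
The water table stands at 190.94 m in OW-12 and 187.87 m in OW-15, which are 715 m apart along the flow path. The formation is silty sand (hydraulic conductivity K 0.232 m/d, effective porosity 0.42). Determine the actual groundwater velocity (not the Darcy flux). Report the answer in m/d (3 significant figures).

0.00237 m/d

Hydraulic gradient i = (190.94 − 187.87) / 715 = 3.07 / 715 = 0.004294
Specific discharge q = 0.232 × 0.004294 = 9.961e-4 m/d
Average linear velocity = 9.961e-4 / 0.42 = 0.002372 m/d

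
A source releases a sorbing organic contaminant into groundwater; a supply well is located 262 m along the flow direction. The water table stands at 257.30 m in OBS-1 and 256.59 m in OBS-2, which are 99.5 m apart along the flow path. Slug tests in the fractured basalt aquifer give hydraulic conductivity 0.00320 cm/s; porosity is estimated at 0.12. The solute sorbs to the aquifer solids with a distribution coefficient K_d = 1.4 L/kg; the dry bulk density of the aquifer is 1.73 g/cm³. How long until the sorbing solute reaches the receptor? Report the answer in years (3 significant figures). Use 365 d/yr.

Hydraulic gradient i = (257.30 − 256.59) / 99.5 = 0.71 / 99.5 = 0.007136
K = 0.00320 cm/s × 864 = 2.765 m/d
Darcy flux q = K·i = 2.765 × 0.007136 = 0.01973 m/d
Seepage velocity v = q / n = 0.01973 / 0.12 = 0.1644 m/d
Retardation R = 1 + ρ_b·K_d/n = 1 + 1.73×1.4/0.12 = 21.18
Contaminant velocity v_c = v/R = 0.1644/21.18 = 0.007761 m/d
t = L/v_c = 262/0.007761 = 33760 d
   = 33760/365 = 92.5 yr

92.5 years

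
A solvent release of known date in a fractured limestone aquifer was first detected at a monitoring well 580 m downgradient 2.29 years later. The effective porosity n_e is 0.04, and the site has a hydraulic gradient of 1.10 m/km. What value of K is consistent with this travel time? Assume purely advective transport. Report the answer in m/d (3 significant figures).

25.2 m/d

t = 2.29 years = 835.9 d
v = L / t = 580 / 835.9 = 0.6939 m/d
K = v · n / i = 0.6939 × 0.04 / 0.0011 = 25.2 m/d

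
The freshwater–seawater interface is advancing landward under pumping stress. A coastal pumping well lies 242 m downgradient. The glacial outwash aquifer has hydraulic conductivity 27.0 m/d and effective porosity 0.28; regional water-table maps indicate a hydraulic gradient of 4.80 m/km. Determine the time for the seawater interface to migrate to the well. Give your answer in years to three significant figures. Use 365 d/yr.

Specific discharge q = 27.0 × 0.0048 = 0.1296 m/d
Average linear velocity = 0.1296 / 0.28 = 0.4629 m/d
t = L / v = 242 / 0.4629 = 522.8 d
   = 522.8 / 365 = 1.43 yr

1.43 years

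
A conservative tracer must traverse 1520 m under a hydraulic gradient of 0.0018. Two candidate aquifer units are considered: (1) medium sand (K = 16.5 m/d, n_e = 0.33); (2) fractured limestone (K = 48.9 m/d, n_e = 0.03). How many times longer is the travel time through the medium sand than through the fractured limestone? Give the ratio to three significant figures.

32.6

Unit 1 (medium sand): v = 16.5×0.0018/0.33 = 0.09000 m/d, t = 1520/0.09000 = 16890 d
Unit 2 (fractured limestone): v = 48.9×0.0018/0.03 = 2.934 m/d, t = 1520/2.934 = 518.1 d
t(medium sand) / t(fractured limestone) = 16890/518.1 = 32.6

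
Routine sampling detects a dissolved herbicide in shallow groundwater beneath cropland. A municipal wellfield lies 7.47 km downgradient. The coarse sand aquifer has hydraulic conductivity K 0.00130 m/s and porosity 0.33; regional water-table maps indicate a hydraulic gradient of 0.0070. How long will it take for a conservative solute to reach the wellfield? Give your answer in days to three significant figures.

3140 days

K = 0.00130 m/s × 86400 s/d = 112.3 m/d
Darcy flux q = K·i = 112.3 × 0.0070 = 0.7862 m/d
v_s = q/n_e = 0.7862/0.33 = 2.383 m/d
L = 7.47 km = 7470 m
t = L / v = 7470 / 2.383 = 3135 d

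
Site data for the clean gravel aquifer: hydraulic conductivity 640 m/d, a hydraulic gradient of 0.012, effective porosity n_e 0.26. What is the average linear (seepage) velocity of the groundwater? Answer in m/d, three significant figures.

29.5 m/d

q = Ki = 640 × 0.012 = 7.680 m/d
v_s = q/n_e = 7.680/0.26 = 29.54 m/d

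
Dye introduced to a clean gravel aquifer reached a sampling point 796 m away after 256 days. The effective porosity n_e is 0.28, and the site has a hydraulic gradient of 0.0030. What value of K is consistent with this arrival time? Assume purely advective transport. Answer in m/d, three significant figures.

v = L / t = 796 / 256 = 3.109 m/d
K = v · n / i = 3.109 × 0.28 / 0.0030 = 290 m/d

290 m/d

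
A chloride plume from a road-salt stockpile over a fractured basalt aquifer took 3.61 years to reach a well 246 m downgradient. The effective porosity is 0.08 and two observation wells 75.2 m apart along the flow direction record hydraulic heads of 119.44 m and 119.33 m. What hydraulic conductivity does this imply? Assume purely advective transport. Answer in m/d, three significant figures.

10.2 m/d

Hydraulic gradient i = (119.44 − 119.33) / 75.2 = 0.11 / 75.2 = 0.001463
t = 3.61 years = 1318 d
v = L / t = 246 / 1318 = 0.1867 m/d
K = v · n / i = 0.1867 × 0.08 / 0.001463 = 10.2 m/d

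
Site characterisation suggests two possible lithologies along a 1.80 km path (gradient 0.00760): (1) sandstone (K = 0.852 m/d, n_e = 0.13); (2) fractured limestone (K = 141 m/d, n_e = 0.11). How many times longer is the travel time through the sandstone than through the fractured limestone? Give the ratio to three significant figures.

196

Unit 1 (sandstone): v = 0.852×0.0076/0.13 = 0.04981 m/d, t = 1800/0.04981 = 36140 d
Unit 2 (fractured limestone): v = 141×0.0076/0.11 = 9.742 m/d, t = 1800/9.742 = 184.8 d
t(sandstone) / t(fractured limestone) = 36140/184.8 = 196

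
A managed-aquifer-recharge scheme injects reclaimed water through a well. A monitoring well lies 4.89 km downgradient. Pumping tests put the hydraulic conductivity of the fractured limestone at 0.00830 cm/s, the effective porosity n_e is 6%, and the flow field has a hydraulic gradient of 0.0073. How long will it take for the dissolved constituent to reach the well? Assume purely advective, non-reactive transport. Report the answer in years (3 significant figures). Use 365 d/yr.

15.4 years

K = 0.00830 cm/s × 864 = 7.171 m/d
Specific discharge q = 7.171 × 0.0073 = 0.05235 m/d
Average linear velocity = 0.05235 / 0.06 = 0.8725 m/d
L = 4.89 km = 4890 m
t = L / v = 4890 / 0.8725 = 5605 d
   = 5605 / 365 = 15.4 yr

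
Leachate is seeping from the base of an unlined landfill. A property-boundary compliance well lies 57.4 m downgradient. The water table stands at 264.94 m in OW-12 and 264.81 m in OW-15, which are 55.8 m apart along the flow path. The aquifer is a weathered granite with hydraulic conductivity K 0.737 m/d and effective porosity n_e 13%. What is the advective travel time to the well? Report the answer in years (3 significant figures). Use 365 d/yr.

11.9 years

Hydraulic gradient i = (264.94 − 264.81) / 55.8 = 0.13 / 55.8 = 0.002330
Specific discharge q = 0.737 × 0.002330 = 0.001717 m/d
Average linear velocity = 0.001717 / 0.13 = 0.01321 m/d
t = L / v = 57.4 / 0.01321 = 4346 d
   = 4346 / 365 = 11.9 yr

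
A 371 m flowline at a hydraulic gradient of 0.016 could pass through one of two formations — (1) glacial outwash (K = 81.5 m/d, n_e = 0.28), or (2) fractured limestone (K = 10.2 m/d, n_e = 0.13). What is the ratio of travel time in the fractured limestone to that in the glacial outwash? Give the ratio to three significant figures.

Unit 1 (glacial outwash): v = 81.5×0.016/0.28 = 4.657 m/d, t = 371/4.657 = 79.66 d
Unit 2 (fractured limestone): v = 10.2×0.016/0.13 = 1.255 m/d, t = 371/1.255 = 295.5 d
t(fractured limestone) / t(glacial outwash) = 295.5/79.66 = 3.71

3.71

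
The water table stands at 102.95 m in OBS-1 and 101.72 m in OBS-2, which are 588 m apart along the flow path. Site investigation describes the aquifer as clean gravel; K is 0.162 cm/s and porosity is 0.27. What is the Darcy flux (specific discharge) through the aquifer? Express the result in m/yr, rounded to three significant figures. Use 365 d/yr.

Hydraulic gradient i = (102.95 − 101.72) / 588 = 1.23 / 588 = 0.002092
K = 0.162 cm/s × 864 = 140.0 m/d
Darcy flux q = K·i = 140.0 × 0.002092 = 0.2928 m/d
   = 0.2928 × 365 = 107 m/yr

107 m/yr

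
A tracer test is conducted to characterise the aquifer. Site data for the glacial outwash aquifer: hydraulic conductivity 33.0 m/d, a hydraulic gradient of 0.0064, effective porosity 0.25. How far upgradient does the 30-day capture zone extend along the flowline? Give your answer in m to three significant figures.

Darcy flux q = K·i = 33.0 × 0.0064 = 0.2112 m/d
v_s = q/n_e = 0.2112/0.25 = 0.8448 m/d
L = v × T = 0.8448 × 30 = 25.34 m

25.3 m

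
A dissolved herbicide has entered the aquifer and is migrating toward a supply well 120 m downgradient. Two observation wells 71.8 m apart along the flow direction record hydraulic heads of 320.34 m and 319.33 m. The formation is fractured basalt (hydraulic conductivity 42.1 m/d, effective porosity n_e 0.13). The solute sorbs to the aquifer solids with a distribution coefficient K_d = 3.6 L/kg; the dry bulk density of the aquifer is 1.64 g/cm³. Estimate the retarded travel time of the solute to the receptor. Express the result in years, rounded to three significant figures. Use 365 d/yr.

Hydraulic gradient i = (320.34 − 319.33) / 71.8 = 1.01 / 71.8 = 0.01407
q = Ki = 42.1 × 0.01407 = 0.5922 m/d
v = Ki/n = 42.1·0.01407/0.13 = 4.555 m/d
Retardation R = 1 + ρ_b·K_d/n = 1 + 1.64×3.6/0.13 = 46.42
Contaminant velocity v_c = v/R = 4.555/46.42 = 0.09815 m/d
t = L/v_c = 120/0.09815 = 1223 d
   = 1223/365 = 3.35 yr

3.35 years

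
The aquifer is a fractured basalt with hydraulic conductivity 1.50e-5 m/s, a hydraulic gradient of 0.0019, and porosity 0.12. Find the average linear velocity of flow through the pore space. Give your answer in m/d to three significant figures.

0.0205 m/d

K = 1.50e-5 m/s × 86400 s/d = 1.296 m/d
Darcy flux q = K·i = 1.296 × 0.0019 = 0.002462 m/d
Seepage velocity v = q / n = 0.002462 / 0.12 = 0.02052 m/d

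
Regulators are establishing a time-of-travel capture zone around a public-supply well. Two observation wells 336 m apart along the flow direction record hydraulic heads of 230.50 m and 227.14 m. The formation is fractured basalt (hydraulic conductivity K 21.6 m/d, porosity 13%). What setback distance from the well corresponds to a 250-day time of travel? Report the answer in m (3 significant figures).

415 m

Hydraulic gradient i = (230.50 − 227.14) / 336 = 3.36 / 336 = 0.01000
Specific discharge q = 21.6 × 0.01000 = 0.2160 m/d
Average linear velocity = 0.2160 / 0.13 = 1.662 m/d
L = v × T = 1.662 × 250 = 415.4 m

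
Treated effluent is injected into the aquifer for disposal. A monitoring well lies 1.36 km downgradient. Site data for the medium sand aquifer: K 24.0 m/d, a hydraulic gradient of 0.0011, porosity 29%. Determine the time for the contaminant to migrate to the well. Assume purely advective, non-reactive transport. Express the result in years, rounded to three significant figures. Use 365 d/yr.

Darcy flux q = K·i = 24.0 × 0.0011 = 0.02640 m/d
Average linear velocity = 0.02640 / 0.29 = 0.09103 m/d
L = 1.36 km = 1360 m
t = L / v = 1360 / 0.09103 = 14940 d
   = 14940 / 365 = 40.9 yr

40.9 years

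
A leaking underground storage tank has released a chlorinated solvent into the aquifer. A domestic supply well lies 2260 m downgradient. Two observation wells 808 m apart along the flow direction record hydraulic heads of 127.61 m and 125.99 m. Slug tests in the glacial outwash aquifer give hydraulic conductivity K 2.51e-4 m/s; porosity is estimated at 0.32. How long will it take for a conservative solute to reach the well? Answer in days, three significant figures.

Hydraulic gradient i = (127.61 − 125.99) / 808 = 1.62 / 808 = 0.002005
K = 2.51e-4 m/s × 86400 s/d = 21.69 m/d
q = Ki = 21.69 × 0.002005 = 0.04348 m/d
Average linear velocity = 0.04348 / 0.32 = 0.1359 m/d
t = L / v = 2260 / 0.1359 = 16630 d

16600 days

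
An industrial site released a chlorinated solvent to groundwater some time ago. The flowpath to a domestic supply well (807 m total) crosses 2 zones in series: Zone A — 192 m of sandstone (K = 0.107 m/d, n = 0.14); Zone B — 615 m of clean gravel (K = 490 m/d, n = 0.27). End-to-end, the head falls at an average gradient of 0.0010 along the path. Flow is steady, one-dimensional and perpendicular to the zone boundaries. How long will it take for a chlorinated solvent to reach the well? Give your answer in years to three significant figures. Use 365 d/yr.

For zones in series the flux q is common to all zones; the equivalent conductivity is the harmonic (thickness-weighted) mean, K_eq = L_total / Σ(L_j/K_j).
Σ(L/K) = 192/0.107 + 615/490 = 1794 + 1.255 = 1796 d
K_eq = L_total / Σ(L/K) = 807 / 1796 = 0.4494 m/d
q = K_eq · i = 0.4494 × 0.0010 = 4.494e-4 m/d (same in every zone)
Zone A: v = q/n = 4.494e-4/0.14 = 0.003210 m/d → t_A = 192/0.003210 = 59810 d
Zone B: v = q/n = 4.494e-4/0.27 = 0.001665 m/d → t_B = 615/0.001665 = 369500 d
Total t = 59810 + 369500 = 429300 d
   = 429300 / 365 = 1180 yr

1180 years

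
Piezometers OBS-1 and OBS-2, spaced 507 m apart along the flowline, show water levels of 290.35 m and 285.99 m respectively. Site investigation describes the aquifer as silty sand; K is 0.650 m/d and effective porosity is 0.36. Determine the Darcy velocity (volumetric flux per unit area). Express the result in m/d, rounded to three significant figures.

Hydraulic gradient i = (290.35 − 285.99) / 507 = 4.36 / 507 = 0.008600
Specific discharge q = 0.650 × 0.008600 = 0.005590 m/d

0.00559 m/d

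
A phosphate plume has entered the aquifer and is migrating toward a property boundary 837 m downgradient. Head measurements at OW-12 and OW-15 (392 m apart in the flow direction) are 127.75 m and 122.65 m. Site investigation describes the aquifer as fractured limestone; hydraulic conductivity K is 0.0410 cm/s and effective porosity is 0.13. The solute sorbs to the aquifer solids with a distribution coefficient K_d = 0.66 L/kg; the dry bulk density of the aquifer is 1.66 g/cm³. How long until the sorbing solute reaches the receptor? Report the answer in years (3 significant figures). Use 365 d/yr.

6.10 years

Hydraulic gradient i = (127.75 − 122.65) / 392 = 5.10 / 392 = 0.01301
K = 0.0410 cm/s × 864 = 35.42 m/d
q = Ki = 35.42 × 0.01301 = 0.4609 m/d
v_s = q/n_e = 0.4609/0.13 = 3.545 m/d
Retardation R = 1 + ρ_b·K_d/n = 1 + 1.66×0.66/0.13 = 9.428
Contaminant velocity v_c = v/R = 3.545/9.428 = 0.3760 m/d
t = L/v_c = 837/0.3760 = 2226 d
   = 2226/365 = 6.10 yr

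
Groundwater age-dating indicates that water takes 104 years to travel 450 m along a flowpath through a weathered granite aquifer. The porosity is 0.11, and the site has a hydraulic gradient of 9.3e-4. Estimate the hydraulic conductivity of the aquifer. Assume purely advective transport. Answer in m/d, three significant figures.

1.40 m/d

t = 104 years = 37960 d
v = L / t = 450 / 37960 = 0.01185 m/d
K = v · n / i = 0.01185 × 0.11 / 9.3e-4 = 1.40 m/d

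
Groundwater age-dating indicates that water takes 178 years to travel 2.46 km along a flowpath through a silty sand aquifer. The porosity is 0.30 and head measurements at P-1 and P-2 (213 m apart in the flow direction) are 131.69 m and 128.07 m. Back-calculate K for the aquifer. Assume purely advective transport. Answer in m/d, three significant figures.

0.668 m/d

Hydraulic gradient i = (131.69 − 128.07) / 213 = 3.62 / 213 = 0.01700
t = 178 years = 64970 d
L = 2.46 km = 2460 m
v = L / t = 2460 / 64970 = 0.03786 m/d
K = v · n / i = 0.03786 × 0.30 / 0.01700 = 0.668 m/d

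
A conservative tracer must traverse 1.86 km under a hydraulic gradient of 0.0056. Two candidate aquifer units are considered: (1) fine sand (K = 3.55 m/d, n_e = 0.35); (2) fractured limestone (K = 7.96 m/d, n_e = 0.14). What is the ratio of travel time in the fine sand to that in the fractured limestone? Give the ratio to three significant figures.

Unit 1 (fine sand): v = 3.55×0.0056/0.35 = 0.05680 m/d, t = 1860/0.05680 = 32750 d
Unit 2 (fractured limestone): v = 7.96×0.0056/0.14 = 0.3184 m/d, t = 1860/0.3184 = 5842 d
t(fine sand) / t(fractured limestone) = 32750/5842 = 5.61

5.61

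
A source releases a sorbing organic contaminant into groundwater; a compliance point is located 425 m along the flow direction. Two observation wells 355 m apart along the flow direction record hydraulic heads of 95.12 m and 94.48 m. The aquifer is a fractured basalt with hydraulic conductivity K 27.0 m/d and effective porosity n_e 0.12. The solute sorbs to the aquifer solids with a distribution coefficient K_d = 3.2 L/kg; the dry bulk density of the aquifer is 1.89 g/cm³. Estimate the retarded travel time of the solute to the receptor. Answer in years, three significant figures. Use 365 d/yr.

Hydraulic gradient i = (95.12 − 94.48) / 355 = 0.64 / 355 = 0.001803
q = Ki = 27.0 × 0.001803 = 0.04868 m/d
v_s = q/n_e = 0.04868/0.12 = 0.4056 m/d
Retardation R = 1 + ρ_b·K_d/n = 1 + 1.89×3.2/0.12 = 51.40
Contaminant velocity v_c = v/R = 0.4056/51.40 = 0.007892 m/d
t = L/v_c = 425/0.007892 = 53850 d
   = 53850/365 = 148 yr

148 years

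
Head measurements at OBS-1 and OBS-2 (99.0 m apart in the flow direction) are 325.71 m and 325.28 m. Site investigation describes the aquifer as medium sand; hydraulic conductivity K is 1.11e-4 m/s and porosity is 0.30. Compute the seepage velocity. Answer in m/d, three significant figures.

Hydraulic gradient i = (325.71 − 325.28) / 99.0 = 0.43 / 99.0 = 0.004343
K = 1.11e-4 m/s × 86400 s/d = 9.590 m/d
Specific discharge q = 9.590 × 0.004343 = 0.04166 m/d
v = Ki/n = 9.590·0.004343/0.30 = 0.1389 m/d

0.139 m/d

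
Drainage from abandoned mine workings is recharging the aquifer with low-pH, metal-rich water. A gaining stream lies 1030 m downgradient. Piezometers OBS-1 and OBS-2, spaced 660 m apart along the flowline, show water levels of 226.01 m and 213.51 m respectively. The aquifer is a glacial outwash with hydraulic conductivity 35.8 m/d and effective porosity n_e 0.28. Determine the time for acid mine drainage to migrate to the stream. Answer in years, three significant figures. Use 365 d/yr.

Hydraulic gradient i = (226.01 − 213.51) / 660 = 12.50 / 660 = 0.01894
q = Ki = 35.8 × 0.01894 = 0.6780 m/d
v = Ki/n = 35.8·0.01894/0.28 = 2.422 m/d
t = L / v = 1030 / 2.422 = 425.3 d
   = 425.3 / 365 = 1.17 yr

1.17 years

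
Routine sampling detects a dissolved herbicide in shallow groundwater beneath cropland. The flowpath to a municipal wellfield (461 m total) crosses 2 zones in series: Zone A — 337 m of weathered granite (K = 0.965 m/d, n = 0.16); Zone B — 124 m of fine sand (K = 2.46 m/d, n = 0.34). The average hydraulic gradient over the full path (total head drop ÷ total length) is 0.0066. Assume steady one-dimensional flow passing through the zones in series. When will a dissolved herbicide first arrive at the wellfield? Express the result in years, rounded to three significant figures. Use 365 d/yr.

34.6 years

Steady 1-D flow in series ⇒ the Darcy flux q is identical in every zone and the zone head losses add (resistances L/K in series).
Σ(L/K) = 337/0.965 + 124/2.46 = 349.2 + 50.41 = 399.6 d
K_eq = L_total / Σ(L/K) = 461 / 399.6 = 1.154 m/d
q = K_eq · i = 1.154 × 0.0066 = 0.007614 m/d (same in every zone)
Zone A: v = q/n = 0.007614/0.16 = 0.04758 m/d → t_A = 337/0.04758 = 7082 d
Zone B: v = q/n = 0.007614/0.34 = 0.02239 m/d → t_B = 124/0.02239 = 5537 d
Total t = 7082 + 5537 = 12620 d
   = 12620 / 365 = 34.6 yr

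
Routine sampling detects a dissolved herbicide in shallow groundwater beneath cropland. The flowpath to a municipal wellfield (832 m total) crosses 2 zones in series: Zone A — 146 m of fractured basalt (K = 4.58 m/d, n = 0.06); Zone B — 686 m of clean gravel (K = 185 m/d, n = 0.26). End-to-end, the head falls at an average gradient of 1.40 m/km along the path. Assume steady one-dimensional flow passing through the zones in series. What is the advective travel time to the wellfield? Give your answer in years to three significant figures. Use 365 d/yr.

15.7 years

For zones in series the flux q is common to all zones; the equivalent conductivity is the harmonic (thickness-weighted) mean, K_eq = L_total / Σ(L_j/K_j).
Σ(L/K) = 146/4.58 + 686/185 = 31.88 + 3.708 = 35.59 d
K_eq = L_total / Σ(L/K) = 832 / 35.59 = 23.38 m/d
q = K_eq · i = 23.38 × 0.0014 = 0.03273 m/d (same in every zone)
Zone A: v = q/n = 0.03273/0.06 = 0.5455 m/d → t_A = 146/0.5455 = 267.6 d
Zone B: v = q/n = 0.03273/0.26 = 0.1259 m/d → t_B = 686/0.1259 = 5449 d
Total t = 267.6 + 5449 = 5717 d
   = 5717 / 365 = 15.7 yr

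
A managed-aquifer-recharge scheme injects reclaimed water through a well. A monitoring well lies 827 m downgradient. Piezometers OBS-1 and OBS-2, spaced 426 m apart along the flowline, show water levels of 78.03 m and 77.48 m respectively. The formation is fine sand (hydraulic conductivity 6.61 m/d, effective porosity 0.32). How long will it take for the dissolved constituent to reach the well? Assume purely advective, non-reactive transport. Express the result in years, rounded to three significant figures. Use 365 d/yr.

Hydraulic gradient i = (78.03 − 77.48) / 426 = 0.55 / 426 = 0.001291
Specific discharge q = 6.61 × 0.001291 = 0.008534 m/d
Average linear velocity = 0.008534 / 0.32 = 0.02667 m/d
t = L / v = 827 / 0.02667 = 31010 d
   = 31010 / 365 = 85.0 yr

85.0 years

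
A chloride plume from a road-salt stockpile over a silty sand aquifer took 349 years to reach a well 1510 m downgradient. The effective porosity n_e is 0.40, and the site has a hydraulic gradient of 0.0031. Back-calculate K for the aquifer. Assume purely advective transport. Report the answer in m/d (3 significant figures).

t = 349 years = 127400 d
v = L / t = 1510 / 127400 = 0.01185 m/d
K = v · n / i = 0.01185 × 0.40 / 0.0031 = 1.53 m/d

1.53 m/d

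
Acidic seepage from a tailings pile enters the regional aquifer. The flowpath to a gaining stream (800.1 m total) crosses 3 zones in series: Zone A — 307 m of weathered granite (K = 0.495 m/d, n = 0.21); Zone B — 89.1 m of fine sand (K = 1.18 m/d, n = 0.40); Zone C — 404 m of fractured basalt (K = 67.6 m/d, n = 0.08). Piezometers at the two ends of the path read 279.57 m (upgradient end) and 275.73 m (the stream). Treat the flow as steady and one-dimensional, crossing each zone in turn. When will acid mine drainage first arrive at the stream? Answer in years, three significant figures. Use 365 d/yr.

Total head drop ΔH = 279.57 − 275.73 = 3.84 m
Steady 1-D flow in series ⇒ the Darcy flux q is identical in every zone and the zone head losses add (resistances L/K in series).
Σ(L/K) = 307/0.495 + 89.1/1.18 + 404/67.6 = 620.2 + 75.51 + 5.976 = 701.7 d
q = ΔH / Σ(L/K) = 3.84 / 701.7 = 0.005473 m/d (same in every zone)
Zone A: v = q/n = 0.005473/0.21 = 0.02606 m/d → t_A = 307/0.02606 = 11780 d
Zone B: v = q/n = 0.005473/0.40 = 0.01368 m/d → t_B = 89.1/0.01368 = 6513 d
Zone C: v = q/n = 0.005473/0.08 = 0.06841 m/d → t_C = 404/0.06841 = 5906 d
Total t = 11780 + 6513 + 5906 = 24200 d
   = 24200 / 365 = 66.3 yr

66.3 years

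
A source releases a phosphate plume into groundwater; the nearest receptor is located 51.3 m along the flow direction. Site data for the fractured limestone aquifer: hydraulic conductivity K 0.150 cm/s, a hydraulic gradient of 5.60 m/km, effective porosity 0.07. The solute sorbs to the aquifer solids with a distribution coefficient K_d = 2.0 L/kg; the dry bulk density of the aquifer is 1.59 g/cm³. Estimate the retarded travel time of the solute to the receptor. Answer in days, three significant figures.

K = 0.150 cm/s × 864 = 129.6 m/d
q = Ki = 129.6 × 0.0056 = 0.7258 m/d
Seepage velocity v = q / n = 0.7258 / 0.07 = 10.37 m/d
Retardation R = 1 + ρ_b·K_d/n = 1 + 1.59×2.0/0.07 = 46.43
Contaminant velocity v_c = v/R = 10.37/46.43 = 0.2233 m/d
t = L/v_c = 51.3/0.2233 = 229.7 d

230 days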